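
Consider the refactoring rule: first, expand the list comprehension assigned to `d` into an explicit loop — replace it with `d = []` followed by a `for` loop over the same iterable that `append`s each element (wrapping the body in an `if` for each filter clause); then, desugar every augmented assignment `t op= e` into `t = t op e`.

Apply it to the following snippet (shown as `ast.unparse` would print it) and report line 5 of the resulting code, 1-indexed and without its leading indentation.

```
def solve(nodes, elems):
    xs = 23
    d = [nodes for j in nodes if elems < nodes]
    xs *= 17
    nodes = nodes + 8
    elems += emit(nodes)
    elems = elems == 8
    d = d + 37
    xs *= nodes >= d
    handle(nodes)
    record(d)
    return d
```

Transformed code:
def solve(nodes, elems):
    xs = 23
    d = []
    for j in nodes:
        if elems < nodes:
            d.append(nodes)
    xs = xs * 17
    nodes = nodes + 8
    elems = elems + emit(nodes)
    elems = elems == 8
    d = d + 37
    xs = xs * (nodes >= d)
    handle(nodes)
    record(d)
    return d

if elems < nodes:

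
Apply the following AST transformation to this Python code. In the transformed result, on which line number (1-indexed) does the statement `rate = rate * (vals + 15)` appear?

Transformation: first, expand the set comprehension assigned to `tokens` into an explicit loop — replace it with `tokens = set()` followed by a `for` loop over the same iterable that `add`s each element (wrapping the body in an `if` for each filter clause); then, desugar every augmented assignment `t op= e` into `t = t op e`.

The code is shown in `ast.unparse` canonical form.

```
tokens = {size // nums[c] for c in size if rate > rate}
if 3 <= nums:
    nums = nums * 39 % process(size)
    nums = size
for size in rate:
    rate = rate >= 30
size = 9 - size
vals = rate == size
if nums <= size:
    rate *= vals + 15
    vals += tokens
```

Transformed code:
tokens = set()
for c in size:
    if rate > rate:
        tokens.add(size // nums[c])
if 3 <= nums:
    nums = nums * 39 % process(size)
    nums = size
for size in rate:
    rate = rate >= 30
size = 9 - size
vals = rate == size
if nums <= size:
    rate = rate * (vals + 15)
    vals = vals + tokens

13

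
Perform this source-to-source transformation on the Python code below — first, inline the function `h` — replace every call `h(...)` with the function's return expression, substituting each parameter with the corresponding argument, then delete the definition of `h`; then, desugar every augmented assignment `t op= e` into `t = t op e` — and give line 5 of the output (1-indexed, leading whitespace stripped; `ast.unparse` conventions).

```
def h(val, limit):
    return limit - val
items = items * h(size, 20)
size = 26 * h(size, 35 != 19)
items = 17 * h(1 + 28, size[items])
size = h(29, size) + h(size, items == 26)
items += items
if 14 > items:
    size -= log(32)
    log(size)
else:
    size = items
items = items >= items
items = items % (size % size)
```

Transformed code:
items = items * (20 - size)
size = 26 * ((35 != 19) - size)
items = 17 * (size[items] - (1 + 28))
size = size - 29 + ((items == 26) - size)
items = items + items
if 14 > items:
    size = size - log(32)
    log(size)
else:
    size = items
items = items >= items
items = items % (size % size)

items = items + items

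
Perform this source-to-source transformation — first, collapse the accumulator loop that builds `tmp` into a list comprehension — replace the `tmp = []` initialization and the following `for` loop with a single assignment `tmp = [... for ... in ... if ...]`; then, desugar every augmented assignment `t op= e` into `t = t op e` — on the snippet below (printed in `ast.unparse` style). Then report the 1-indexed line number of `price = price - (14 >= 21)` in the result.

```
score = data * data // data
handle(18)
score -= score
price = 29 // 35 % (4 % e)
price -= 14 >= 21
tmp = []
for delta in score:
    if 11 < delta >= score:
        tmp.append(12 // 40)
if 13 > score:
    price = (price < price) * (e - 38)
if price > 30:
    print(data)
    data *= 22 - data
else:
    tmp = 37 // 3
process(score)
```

5

Transformed code:
score = data * data // data
handle(18)
score = score - score
price = 29 // 35 % (4 % e)
price = price - (14 >= 21)
tmp = [12 // 40 for delta in score if 11 < delta >= score]
if 13 > score:
    price = (price < price) * (e - 38)
if price > 30:
    print(data)
    data = data * (22 - data)
else:
    tmp = 37 // 3
process(score)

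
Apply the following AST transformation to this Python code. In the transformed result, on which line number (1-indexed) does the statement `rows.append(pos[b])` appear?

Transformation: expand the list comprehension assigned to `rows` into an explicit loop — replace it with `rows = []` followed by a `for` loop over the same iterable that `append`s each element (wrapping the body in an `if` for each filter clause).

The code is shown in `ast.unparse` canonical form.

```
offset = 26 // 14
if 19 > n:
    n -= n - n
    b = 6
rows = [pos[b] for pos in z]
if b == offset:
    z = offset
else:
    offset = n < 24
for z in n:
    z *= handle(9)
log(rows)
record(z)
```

7

Transformed code:
offset = 26 // 14
if 19 > n:
    n -= n - n
    b = 6
rows = []
for pos in z:
    rows.append(pos[b])
if b == offset:
    z = offset
else:
    offset = n < 24
for z in n:
    z *= handle(9)
log(rows)
record(z)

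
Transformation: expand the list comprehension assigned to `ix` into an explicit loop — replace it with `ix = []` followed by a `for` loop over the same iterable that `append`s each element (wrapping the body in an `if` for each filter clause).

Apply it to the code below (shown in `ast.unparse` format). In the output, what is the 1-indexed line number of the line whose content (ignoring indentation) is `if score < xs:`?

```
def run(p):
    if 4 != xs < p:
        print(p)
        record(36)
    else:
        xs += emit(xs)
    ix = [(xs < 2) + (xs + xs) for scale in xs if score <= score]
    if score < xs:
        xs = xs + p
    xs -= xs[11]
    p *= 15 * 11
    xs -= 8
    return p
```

Transformed code:
def run(p):
    if 4 != xs < p:
        print(p)
        record(36)
    else:
        xs += emit(xs)
    ix = []
    for scale in xs:
        if score <= score:
            ix.append((xs < 2) + (xs + xs))
    if score < xs:
        xs = xs + p
    xs -= xs[11]
    p *= 15 * 11
    xs -= 8
    return p

11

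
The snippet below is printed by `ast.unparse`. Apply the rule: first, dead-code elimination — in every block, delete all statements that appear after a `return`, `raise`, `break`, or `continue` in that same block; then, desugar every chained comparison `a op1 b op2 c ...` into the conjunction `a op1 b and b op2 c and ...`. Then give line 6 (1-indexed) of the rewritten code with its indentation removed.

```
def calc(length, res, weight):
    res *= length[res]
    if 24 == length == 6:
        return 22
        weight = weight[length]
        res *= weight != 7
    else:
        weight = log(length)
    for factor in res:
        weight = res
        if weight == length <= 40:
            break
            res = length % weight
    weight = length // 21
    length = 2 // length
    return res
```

Transformed code:
def calc(length, res, weight):
    res *= length[res]
    if 24 == length and length == 6:
        return 22
    else:
        weight = log(length)
    for factor in res:
        weight = res
        if weight == length and length <= 40:
            break
    weight = length // 21
    length = 2 // length
    return res

weight = log(length)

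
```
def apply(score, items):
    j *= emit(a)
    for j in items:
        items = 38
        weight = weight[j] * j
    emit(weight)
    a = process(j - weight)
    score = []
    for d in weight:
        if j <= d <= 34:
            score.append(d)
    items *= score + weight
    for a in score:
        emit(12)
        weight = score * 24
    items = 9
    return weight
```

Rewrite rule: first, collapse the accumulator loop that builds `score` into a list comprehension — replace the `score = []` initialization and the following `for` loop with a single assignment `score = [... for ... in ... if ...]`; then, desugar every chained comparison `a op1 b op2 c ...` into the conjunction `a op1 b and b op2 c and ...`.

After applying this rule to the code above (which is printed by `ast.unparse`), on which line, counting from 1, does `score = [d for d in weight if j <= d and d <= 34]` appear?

8

Transformed code:
def apply(score, items):
    j *= emit(a)
    for j in items:
        items = 38
        weight = weight[j] * j
    emit(weight)
    a = process(j - weight)
    score = [d for d in weight if j <= d and d <= 34]
    items *= score + weight
    for a in score:
        emit(12)
        weight = score * 24
    items = 9
    return weight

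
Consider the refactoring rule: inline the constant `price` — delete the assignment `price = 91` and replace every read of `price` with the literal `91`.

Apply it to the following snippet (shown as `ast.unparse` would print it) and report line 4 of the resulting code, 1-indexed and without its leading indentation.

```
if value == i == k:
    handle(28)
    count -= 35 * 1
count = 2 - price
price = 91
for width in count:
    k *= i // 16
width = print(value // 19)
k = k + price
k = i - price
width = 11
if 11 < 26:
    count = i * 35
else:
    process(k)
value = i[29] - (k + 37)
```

count = 2 - 91

Transformed code:
if value == i == k:
    handle(28)
    count -= 35 * 1
count = 2 - 91
for width in count:
    k *= i // 16
width = print(value // 19)
k = k + 91
k = i - 91
width = 11
if 11 < 26:
    count = i * 35
else:
    process(k)
value = i[29] - (k + 37)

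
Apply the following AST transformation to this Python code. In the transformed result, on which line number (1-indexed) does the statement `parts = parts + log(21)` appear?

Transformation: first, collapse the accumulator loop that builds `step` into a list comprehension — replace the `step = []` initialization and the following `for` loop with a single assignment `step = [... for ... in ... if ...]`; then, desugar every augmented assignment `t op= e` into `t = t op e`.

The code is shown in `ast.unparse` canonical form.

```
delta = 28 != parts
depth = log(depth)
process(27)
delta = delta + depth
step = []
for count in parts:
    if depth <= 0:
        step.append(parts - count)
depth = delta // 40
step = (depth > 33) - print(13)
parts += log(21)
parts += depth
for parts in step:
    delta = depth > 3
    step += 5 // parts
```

8

Transformed code:
delta = 28 != parts
depth = log(depth)
process(27)
delta = delta + depth
step = [parts - count for count in parts if depth <= 0]
depth = delta // 40
step = (depth > 33) - print(13)
parts = parts + log(21)
parts = parts + depth
for parts in step:
    delta = depth > 3
    step = step + 5 // parts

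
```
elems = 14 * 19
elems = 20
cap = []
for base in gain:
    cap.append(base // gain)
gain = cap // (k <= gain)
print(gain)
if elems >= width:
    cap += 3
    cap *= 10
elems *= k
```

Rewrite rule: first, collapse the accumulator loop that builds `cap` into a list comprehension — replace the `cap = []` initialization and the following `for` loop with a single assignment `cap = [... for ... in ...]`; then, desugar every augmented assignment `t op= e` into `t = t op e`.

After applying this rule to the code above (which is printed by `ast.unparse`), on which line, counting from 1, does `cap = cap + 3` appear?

7

Transformed code:
elems = 14 * 19
elems = 20
cap = [base // gain for base in gain]
gain = cap // (k <= gain)
print(gain)
if elems >= width:
    cap = cap + 3
    cap = cap * 10
elems = elems * k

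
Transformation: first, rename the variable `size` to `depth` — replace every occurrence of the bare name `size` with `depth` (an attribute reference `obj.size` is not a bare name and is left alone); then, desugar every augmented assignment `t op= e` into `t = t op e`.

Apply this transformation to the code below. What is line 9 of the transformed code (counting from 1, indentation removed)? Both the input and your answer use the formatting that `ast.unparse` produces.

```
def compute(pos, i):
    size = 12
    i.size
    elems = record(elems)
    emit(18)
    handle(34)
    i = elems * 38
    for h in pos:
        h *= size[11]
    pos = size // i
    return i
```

h = h * depth[11]

Transformed code:
def compute(pos, i):
    depth = 12
    i.size
    elems = record(elems)
    emit(18)
    handle(34)
    i = elems * 38
    for h in pos:
        h = h * depth[11]
    pos = depth // i
    return i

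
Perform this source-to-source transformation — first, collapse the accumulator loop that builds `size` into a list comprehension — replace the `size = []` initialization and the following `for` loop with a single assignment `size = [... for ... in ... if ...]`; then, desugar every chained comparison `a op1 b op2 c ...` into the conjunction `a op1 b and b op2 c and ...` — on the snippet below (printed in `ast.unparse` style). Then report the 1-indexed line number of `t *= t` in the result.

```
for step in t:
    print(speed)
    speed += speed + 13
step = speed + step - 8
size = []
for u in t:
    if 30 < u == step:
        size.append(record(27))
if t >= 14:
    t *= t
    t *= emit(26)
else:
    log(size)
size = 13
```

Transformed code:
for step in t:
    print(speed)
    speed += speed + 13
step = speed + step - 8
size = [record(27) for u in t if 30 < u and u == step]
if t >= 14:
    t *= t
    t *= emit(26)
else:
    log(size)
size = 13

7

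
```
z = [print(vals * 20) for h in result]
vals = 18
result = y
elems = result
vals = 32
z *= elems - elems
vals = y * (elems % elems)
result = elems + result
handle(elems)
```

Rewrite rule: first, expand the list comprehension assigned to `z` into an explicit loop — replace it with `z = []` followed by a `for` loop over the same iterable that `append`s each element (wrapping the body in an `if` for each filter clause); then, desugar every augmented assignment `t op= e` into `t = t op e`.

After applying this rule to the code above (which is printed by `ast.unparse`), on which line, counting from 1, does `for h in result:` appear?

Transformed code:
z = []
for h in result:
    z.append(print(vals * 20))
vals = 18
result = y
elems = result
vals = 32
z = z * (elems - elems)
vals = y * (elems % elems)
result = elems + result
handle(elems)

2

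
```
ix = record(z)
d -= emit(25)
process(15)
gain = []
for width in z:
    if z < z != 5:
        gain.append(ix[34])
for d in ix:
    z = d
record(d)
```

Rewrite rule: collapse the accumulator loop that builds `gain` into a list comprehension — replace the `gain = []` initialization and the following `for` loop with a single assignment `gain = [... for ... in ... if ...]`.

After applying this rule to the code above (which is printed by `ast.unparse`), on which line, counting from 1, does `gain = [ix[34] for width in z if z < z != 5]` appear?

4

Transformed code:
ix = record(z)
d -= emit(25)
process(15)
gain = [ix[34] for width in z if z < z != 5]
for d in ix:
    z = d
record(d)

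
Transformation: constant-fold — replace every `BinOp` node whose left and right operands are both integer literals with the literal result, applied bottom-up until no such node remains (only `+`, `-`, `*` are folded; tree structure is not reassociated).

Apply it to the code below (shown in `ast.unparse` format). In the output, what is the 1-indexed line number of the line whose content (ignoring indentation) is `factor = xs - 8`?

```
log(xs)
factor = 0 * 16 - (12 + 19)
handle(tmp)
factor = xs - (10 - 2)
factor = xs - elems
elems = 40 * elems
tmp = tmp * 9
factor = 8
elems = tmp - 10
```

Transformed code:
log(xs)
factor = -31
handle(tmp)
factor = xs - 8
factor = xs - elems
elems = 40 * elems
tmp = tmp * 9
factor = 8
elems = tmp - 10

4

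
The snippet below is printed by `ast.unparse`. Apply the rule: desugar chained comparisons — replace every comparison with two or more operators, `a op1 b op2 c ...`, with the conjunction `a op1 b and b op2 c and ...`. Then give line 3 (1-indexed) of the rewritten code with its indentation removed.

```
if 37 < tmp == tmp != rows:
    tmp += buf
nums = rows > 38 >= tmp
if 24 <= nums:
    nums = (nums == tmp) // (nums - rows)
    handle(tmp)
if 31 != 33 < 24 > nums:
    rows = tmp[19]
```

Transformed code:
if 37 < tmp and tmp == tmp and (tmp != rows):
    tmp += buf
nums = rows > 38 and 38 >= tmp
if 24 <= nums:
    nums = (nums == tmp) // (nums - rows)
    handle(tmp)
if 31 != 33 and 33 < 24 and (24 > nums):
    rows = tmp[19]

nums = rows > 38 and 38 >= tmp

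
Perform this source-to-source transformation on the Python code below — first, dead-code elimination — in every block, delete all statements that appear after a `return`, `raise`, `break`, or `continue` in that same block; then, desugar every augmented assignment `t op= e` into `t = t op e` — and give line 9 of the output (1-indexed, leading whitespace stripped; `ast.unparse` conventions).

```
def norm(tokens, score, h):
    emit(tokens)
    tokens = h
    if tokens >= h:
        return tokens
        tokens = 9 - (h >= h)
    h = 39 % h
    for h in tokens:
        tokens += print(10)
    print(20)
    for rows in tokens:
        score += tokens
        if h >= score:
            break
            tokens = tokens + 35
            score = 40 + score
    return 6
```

Transformed code:
def norm(tokens, score, h):
    emit(tokens)
    tokens = h
    if tokens >= h:
        return tokens
    h = 39 % h
    for h in tokens:
        tokens = tokens + print(10)
    print(20)
    for rows in tokens:
        score = score + tokens
        if h >= score:
            break
    return 6

print(20)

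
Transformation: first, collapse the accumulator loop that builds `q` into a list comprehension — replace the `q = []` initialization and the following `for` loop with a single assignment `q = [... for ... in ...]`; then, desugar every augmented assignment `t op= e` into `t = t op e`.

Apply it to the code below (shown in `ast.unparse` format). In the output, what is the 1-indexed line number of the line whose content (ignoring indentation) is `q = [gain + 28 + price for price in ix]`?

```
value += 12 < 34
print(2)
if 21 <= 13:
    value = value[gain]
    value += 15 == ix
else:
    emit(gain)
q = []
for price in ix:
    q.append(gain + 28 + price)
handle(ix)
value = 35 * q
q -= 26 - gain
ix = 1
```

8

Transformed code:
value = value + (12 < 34)
print(2)
if 21 <= 13:
    value = value[gain]
    value = value + (15 == ix)
else:
    emit(gain)
q = [gain + 28 + price for price in ix]
handle(ix)
value = 35 * q
q = q - (26 - gain)
ix = 1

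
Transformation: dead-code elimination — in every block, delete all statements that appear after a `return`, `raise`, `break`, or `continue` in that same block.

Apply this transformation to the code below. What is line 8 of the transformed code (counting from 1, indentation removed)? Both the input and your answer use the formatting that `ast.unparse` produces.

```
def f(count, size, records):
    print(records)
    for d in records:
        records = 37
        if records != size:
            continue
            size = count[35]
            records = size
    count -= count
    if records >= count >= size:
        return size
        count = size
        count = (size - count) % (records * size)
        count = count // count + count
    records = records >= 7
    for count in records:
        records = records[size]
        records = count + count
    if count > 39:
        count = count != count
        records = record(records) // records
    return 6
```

Transformed code:
def f(count, size, records):
    print(records)
    for d in records:
        records = 37
        if records != size:
            continue
    count -= count
    if records >= count >= size:
        return size
    records = records >= 7
    for count in records:
        records = records[size]
        records = count + count
    if count > 39:
        count = count != count
        records = record(records) // records
    return 6

if records >= count >= size:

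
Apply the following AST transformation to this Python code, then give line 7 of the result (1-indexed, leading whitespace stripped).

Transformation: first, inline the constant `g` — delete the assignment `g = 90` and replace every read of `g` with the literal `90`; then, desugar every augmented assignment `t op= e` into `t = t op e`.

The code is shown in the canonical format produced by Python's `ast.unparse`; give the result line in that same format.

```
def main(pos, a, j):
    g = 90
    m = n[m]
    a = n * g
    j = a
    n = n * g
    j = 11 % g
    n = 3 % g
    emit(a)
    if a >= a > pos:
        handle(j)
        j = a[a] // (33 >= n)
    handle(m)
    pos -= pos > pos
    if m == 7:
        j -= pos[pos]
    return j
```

n = 3 % 90

Transformed code:
def main(pos, a, j):
    m = n[m]
    a = n * 90
    j = a
    n = n * 90
    j = 11 % 90
    n = 3 % 90
    emit(a)
    if a >= a > pos:
        handle(j)
        j = a[a] // (33 >= n)
    handle(m)
    pos = pos - (pos > pos)
    if m == 7:
        j = j - pos[pos]
    return j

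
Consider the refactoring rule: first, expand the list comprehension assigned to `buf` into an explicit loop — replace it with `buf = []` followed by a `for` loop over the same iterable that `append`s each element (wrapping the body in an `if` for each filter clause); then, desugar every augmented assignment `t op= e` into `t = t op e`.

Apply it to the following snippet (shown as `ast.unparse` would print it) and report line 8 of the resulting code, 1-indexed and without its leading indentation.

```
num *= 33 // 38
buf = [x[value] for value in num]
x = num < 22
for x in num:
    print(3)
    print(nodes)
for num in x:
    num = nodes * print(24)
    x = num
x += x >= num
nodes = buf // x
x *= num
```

Transformed code:
num = num * (33 // 38)
buf = []
for value in num:
    buf.append(x[value])
x = num < 22
for x in num:
    print(3)
    print(nodes)
for num in x:
    num = nodes * print(24)
    x = num
x = x + (x >= num)
nodes = buf // x
x = x * num

print(nodes)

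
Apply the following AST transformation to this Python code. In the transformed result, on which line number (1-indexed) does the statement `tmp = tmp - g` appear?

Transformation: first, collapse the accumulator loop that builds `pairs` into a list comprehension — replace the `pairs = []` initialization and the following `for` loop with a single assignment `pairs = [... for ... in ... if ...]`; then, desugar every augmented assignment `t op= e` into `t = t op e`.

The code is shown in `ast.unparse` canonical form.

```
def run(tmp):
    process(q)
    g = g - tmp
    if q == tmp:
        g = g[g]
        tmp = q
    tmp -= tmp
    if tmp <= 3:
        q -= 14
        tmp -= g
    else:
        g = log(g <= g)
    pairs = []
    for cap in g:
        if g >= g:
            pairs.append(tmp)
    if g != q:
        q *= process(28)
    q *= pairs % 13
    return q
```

Transformed code:
def run(tmp):
    process(q)
    g = g - tmp
    if q == tmp:
        g = g[g]
        tmp = q
    tmp = tmp - tmp
    if tmp <= 3:
        q = q - 14
        tmp = tmp - g
    else:
        g = log(g <= g)
    pairs = [tmp for cap in g if g >= g]
    if g != q:
        q = q * process(28)
    q = q * (pairs % 13)
    return q

10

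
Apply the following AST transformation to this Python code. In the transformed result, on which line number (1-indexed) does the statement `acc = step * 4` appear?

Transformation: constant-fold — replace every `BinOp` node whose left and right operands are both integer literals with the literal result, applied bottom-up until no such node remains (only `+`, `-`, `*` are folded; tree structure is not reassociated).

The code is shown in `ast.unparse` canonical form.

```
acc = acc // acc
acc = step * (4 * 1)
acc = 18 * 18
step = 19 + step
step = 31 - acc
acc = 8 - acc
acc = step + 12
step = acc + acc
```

Transformed code:
acc = acc // acc
acc = step * 4
acc = 324
step = 19 + step
step = 31 - acc
acc = 8 - acc
acc = step + 12
step = acc + acc

2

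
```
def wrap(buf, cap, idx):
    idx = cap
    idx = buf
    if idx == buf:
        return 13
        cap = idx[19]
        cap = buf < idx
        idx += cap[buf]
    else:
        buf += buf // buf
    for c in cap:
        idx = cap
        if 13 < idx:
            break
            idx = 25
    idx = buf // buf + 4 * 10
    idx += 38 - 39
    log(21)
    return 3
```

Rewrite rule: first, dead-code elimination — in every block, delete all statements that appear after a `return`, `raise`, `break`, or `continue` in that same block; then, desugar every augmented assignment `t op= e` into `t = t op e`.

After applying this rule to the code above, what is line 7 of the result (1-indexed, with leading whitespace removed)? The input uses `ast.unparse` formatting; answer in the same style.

Transformed code:
def wrap(buf, cap, idx):
    idx = cap
    idx = buf
    if idx == buf:
        return 13
    else:
        buf = buf + buf // buf
    for c in cap:
        idx = cap
        if 13 < idx:
            break
    idx = buf // buf + 4 * 10
    idx = idx + (38 - 39)
    log(21)
    return 3

buf = buf + buf // buf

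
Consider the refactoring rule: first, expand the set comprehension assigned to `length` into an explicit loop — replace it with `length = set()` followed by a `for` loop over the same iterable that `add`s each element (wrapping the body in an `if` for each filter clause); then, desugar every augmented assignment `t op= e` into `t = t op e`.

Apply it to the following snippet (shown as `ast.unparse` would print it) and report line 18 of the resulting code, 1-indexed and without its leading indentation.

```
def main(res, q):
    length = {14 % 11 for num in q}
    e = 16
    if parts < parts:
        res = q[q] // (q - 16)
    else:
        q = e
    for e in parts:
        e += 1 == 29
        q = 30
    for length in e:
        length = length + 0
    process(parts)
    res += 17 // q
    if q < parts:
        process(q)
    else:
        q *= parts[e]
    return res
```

process(q)

Transformed code:
def main(res, q):
    length = set()
    for num in q:
        length.add(14 % 11)
    e = 16
    if parts < parts:
        res = q[q] // (q - 16)
    else:
        q = e
    for e in parts:
        e = e + (1 == 29)
        q = 30
    for length in e:
        length = length + 0
    process(parts)
    res = res + 17 // q
    if q < parts:
        process(q)
    else:
        q = q * parts[e]
    return res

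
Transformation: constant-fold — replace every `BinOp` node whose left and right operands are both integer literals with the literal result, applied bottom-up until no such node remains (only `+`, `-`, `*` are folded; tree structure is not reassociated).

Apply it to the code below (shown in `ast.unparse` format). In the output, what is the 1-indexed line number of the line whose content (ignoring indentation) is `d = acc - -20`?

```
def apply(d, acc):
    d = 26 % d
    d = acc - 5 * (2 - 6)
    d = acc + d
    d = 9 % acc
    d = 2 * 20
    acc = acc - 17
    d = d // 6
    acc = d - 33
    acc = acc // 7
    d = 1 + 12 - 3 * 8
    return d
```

3

Transformed code:
def apply(d, acc):
    d = 26 % d
    d = acc - -20
    d = acc + d
    d = 9 % acc
    d = 40
    acc = acc - 17
    d = d // 6
    acc = d - 33
    acc = acc // 7
    d = -11
    return d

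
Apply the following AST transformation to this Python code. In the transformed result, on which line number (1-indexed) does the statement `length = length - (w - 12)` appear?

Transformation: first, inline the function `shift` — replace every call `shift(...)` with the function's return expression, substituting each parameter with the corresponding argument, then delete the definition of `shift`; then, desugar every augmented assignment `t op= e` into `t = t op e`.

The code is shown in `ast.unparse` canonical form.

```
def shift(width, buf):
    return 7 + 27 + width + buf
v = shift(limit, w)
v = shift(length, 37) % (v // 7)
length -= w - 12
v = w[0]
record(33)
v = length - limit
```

3

Transformed code:
v = 7 + 27 + limit + w
v = (7 + 27 + length + 37) % (v // 7)
length = length - (w - 12)
v = w[0]
record(33)
v = length - limit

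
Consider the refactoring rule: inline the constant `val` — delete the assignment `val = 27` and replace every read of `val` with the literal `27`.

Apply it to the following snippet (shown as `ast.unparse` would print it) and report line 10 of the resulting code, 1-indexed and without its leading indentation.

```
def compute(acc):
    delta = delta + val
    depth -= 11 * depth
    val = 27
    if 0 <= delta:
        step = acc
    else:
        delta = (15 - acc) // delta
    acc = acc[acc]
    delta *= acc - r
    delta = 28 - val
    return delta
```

delta = 28 - 27

Transformed code:
def compute(acc):
    delta = delta + 27
    depth -= 11 * depth
    if 0 <= delta:
        step = acc
    else:
        delta = (15 - acc) // delta
    acc = acc[acc]
    delta *= acc - r
    delta = 28 - 27
    return delta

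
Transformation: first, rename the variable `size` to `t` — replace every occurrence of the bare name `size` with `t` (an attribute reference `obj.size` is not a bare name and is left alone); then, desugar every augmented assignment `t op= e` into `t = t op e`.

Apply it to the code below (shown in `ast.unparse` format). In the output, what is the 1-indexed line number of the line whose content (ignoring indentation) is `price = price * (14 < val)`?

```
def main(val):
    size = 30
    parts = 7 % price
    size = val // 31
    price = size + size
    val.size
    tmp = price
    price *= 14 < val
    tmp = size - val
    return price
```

8

Transformed code:
def main(val):
    t = 30
    parts = 7 % price
    t = val // 31
    price = t + t
    val.size
    tmp = price
    price = price * (14 < val)
    tmp = t - val
    return price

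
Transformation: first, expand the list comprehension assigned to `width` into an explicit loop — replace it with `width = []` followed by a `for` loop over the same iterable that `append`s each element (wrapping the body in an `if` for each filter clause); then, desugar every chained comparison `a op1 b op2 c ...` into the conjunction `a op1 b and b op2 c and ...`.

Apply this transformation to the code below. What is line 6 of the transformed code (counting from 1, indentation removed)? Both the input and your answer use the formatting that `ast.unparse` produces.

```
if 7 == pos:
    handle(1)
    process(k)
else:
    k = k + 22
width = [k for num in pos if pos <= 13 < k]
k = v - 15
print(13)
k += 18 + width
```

Transformed code:
if 7 == pos:
    handle(1)
    process(k)
else:
    k = k + 22
width = []
for num in pos:
    if pos <= 13 and 13 < k:
        width.append(k)
k = v - 15
print(13)
k += 18 + width

width = []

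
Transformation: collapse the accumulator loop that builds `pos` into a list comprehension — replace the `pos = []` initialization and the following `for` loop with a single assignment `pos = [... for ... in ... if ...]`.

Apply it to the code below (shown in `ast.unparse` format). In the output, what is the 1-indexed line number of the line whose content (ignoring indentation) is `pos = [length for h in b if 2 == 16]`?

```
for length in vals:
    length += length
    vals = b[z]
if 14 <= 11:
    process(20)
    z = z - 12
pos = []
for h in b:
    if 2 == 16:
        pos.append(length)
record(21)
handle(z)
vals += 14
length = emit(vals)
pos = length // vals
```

Transformed code:
for length in vals:
    length += length
    vals = b[z]
if 14 <= 11:
    process(20)
    z = z - 12
pos = [length for h in b if 2 == 16]
record(21)
handle(z)
vals += 14
length = emit(vals)
pos = length // vals

7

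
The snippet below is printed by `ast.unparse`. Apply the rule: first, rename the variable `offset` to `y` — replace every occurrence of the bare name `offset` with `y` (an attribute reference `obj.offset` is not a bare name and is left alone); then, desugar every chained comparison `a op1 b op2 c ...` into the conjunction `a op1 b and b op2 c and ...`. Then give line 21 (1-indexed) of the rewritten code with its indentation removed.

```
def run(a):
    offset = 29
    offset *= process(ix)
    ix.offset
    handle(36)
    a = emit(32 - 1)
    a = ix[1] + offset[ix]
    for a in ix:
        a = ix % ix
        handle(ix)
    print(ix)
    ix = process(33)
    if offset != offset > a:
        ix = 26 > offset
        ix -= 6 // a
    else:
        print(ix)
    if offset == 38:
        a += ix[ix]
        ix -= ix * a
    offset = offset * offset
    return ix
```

y = y * y

Transformed code:
def run(a):
    y = 29
    y *= process(ix)
    ix.offset
    handle(36)
    a = emit(32 - 1)
    a = ix[1] + y[ix]
    for a in ix:
        a = ix % ix
        handle(ix)
    print(ix)
    ix = process(33)
    if y != y and y > a:
        ix = 26 > y
        ix -= 6 // a
    else:
        print(ix)
    if y == 38:
        a += ix[ix]
        ix -= ix * a
    y = y * y
    return ix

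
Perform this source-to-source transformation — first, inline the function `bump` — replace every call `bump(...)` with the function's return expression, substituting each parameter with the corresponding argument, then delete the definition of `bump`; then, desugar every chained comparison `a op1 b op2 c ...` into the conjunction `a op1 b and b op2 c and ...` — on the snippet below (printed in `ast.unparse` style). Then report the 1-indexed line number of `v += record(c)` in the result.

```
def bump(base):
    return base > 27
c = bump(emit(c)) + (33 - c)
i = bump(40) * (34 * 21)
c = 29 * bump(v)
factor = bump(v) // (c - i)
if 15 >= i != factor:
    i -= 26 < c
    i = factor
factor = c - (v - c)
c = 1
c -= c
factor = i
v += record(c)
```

12

Transformed code:
c = (emit(c) > 27) + (33 - c)
i = (40 > 27) * (34 * 21)
c = 29 * (v > 27)
factor = (v > 27) // (c - i)
if 15 >= i and i != factor:
    i -= 26 < c
    i = factor
factor = c - (v - c)
c = 1
c -= c
factor = i
v += record(c)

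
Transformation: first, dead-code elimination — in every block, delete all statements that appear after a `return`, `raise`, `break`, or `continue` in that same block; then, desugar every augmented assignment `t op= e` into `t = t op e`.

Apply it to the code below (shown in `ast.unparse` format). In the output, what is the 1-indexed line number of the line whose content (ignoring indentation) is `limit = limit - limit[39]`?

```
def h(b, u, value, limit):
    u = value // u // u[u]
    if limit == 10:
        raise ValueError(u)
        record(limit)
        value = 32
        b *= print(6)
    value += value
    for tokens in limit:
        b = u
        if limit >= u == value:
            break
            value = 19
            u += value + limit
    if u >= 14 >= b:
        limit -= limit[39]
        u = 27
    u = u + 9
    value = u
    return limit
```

Transformed code:
def h(b, u, value, limit):
    u = value // u // u[u]
    if limit == 10:
        raise ValueError(u)
    value = value + value
    for tokens in limit:
        b = u
        if limit >= u == value:
            break
    if u >= 14 >= b:
        limit = limit - limit[39]
        u = 27
    u = u + 9
    value = u
    return limit

11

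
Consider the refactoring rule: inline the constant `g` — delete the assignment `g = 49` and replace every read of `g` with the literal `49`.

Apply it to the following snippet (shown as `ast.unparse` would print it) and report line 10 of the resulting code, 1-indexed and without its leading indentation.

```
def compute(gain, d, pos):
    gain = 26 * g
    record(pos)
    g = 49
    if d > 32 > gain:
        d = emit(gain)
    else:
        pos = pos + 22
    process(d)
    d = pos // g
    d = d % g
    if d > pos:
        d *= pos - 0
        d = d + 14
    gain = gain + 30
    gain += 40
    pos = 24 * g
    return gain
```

d = d % 49

Transformed code:
def compute(gain, d, pos):
    gain = 26 * 49
    record(pos)
    if d > 32 > gain:
        d = emit(gain)
    else:
        pos = pos + 22
    process(d)
    d = pos // 49
    d = d % 49
    if d > pos:
        d *= pos - 0
        d = d + 14
    gain = gain + 30
    gain += 40
    pos = 24 * 49
    return gain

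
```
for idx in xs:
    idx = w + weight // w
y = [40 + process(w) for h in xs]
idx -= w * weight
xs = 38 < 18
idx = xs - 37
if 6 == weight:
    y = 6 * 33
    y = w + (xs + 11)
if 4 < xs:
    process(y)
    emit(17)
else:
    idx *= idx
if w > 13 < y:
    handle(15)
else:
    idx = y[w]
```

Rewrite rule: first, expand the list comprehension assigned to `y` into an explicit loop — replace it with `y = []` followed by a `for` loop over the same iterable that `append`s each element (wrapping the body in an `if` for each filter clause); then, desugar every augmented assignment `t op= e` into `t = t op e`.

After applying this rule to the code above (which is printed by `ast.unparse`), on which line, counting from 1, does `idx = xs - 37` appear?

8

Transformed code:
for idx in xs:
    idx = w + weight // w
y = []
for h in xs:
    y.append(40 + process(w))
idx = idx - w * weight
xs = 38 < 18
idx = xs - 37
if 6 == weight:
    y = 6 * 33
    y = w + (xs + 11)
if 4 < xs:
    process(y)
    emit(17)
else:
    idx = idx * idx
if w > 13 < y:
    handle(15)
else:
    idx = y[w]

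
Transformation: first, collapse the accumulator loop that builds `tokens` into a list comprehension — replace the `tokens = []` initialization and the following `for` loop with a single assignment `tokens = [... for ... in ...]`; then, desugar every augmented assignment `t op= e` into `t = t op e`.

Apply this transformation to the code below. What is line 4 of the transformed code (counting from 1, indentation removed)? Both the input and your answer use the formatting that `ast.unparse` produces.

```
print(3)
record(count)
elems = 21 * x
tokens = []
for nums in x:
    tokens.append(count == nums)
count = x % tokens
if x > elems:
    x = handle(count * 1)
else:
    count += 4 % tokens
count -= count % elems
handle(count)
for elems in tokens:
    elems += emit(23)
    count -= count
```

tokens = [count == nums for nums in x]

Transformed code:
print(3)
record(count)
elems = 21 * x
tokens = [count == nums for nums in x]
count = x % tokens
if x > elems:
    x = handle(count * 1)
else:
    count = count + 4 % tokens
count = count - count % elems
handle(count)
for elems in tokens:
    elems = elems + emit(23)
    count = count - count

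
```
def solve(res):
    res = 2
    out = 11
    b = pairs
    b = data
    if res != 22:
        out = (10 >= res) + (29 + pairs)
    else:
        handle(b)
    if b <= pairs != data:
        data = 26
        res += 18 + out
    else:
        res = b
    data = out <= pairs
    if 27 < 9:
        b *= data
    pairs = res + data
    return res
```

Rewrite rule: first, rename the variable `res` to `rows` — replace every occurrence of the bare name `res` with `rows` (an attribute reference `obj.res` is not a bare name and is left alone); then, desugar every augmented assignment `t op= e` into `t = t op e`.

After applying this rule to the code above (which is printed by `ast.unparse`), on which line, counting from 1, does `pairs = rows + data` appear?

18

Transformed code:
def solve(rows):
    rows = 2
    out = 11
    b = pairs
    b = data
    if rows != 22:
        out = (10 >= rows) + (29 + pairs)
    else:
        handle(b)
    if b <= pairs != data:
        data = 26
        rows = rows + (18 + out)
    else:
        rows = b
    data = out <= pairs
    if 27 < 9:
        b = b * data
    pairs = rows + data
    return rows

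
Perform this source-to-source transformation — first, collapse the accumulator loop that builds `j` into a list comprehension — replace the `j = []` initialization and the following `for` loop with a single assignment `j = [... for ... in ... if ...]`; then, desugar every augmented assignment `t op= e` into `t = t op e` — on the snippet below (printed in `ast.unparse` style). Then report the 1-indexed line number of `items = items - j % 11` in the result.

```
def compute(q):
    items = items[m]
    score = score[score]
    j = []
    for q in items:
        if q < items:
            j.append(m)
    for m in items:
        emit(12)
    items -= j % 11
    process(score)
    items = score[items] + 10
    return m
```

Transformed code:
def compute(q):
    items = items[m]
    score = score[score]
    j = [m for q in items if q < items]
    for m in items:
        emit(12)
    items = items - j % 11
    process(score)
    items = score[items] + 10
    return m

7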